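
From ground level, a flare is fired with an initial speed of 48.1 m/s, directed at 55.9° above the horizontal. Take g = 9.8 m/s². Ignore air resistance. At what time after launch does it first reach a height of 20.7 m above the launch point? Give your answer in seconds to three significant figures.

0.558 s

Resolve: vₓ = 48.10 cos 55.9° = 26.97 m/s and v_y0 = 48.10 sin 55.9° = 39.83 m/s.
Set y = v_y0 t − ½ g t² = 20.7: 4.900 t² − 39.83 t + 20.7 = 0.
t = [39.83 ± √(39.83² − 2·9.80·20.7)] / 9.80 = (39.83 ± 34.36) / 9.80, so t = 0.5580 s or t = 7.570 s.
The first (ascending) time is 0.5580 s.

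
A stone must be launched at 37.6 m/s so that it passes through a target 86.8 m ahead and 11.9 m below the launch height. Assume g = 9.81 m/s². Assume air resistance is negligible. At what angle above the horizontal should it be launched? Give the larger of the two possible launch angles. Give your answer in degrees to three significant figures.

72.4°

Trajectory: y = x tanθ − g x² (1 + tan²θ)/(2v₀²). With x = 86.8, y = −11.9, v₀ = 37.6, g = 9.81:
26.14 tan²θ − 86.8 tanθ + (14.24) = 0.
tanθ = [86.8 ± √(86.8² − 4 × 26.14 × (14.24))] / (2 × 26.14) = (86.8 ± 77.75) / 52.28, giving tanθ = 0.1731 or 3.148.
θ = 9.819° or 72.37°; the larger is 72.37°.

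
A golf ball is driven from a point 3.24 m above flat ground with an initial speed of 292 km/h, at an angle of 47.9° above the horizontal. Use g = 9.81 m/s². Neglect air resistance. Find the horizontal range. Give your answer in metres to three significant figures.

Convert: 292 km/h = 292/3.6 = 81.11 m/s.
Components: vₓ = 81.11 cos 47.9° = 54.38 m/s, v_y0 = 81.11 sin 47.9° = 60.18 m/s.
Vertical motion (up positive, ground at y = 0): 4.905 t² − (60.18) t − 3.24 = 0, so t = (60.18 + √(60.18² + 2·9.81·3.24)) / 9.81 = (60.18 + 60.71) / 9.81 = 12.32 s.
Horizontal distance: R = vₓ t = 54.38 × 12.32 = 670.1 m.

670 m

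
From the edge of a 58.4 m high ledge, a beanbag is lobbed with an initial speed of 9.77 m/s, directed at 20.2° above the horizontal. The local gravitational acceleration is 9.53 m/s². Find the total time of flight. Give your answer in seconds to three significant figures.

Horizontal component vₓ = 9.770 cos 20.2° = 9.169 m/s; vertical v_y0 = 9.770 sin 20.2° = 3.374 m/s.
With up positive and y = 0 at the ground: y(t) = 58.4 + (3.374) t − 4.765 t². Setting y = 0 and taking the positive root: t = [3.374 + √(3.374² + 2·9.53·58.4)] / 9.53 = (3.374 + 33.53) / 9.53 = 3.873 s.

3.87 s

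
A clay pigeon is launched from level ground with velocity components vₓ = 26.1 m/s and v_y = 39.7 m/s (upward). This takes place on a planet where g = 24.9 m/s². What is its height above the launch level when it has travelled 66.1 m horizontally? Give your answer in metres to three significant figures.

At x = 66.1 m, t = x/vₓ = 66.1/26.10 = 2.533 s.
Height: y = v_y0 t − ½ g t² = 39.70 × 2.533 − 12.45 × 2.533² = 100.5 − 79.85 = 20.69 m.

20.7 m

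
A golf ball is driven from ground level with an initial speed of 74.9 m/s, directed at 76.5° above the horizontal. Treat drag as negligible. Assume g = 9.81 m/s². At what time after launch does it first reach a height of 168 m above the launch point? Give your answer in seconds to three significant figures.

2.86 s

vₓ = 74.90 cos 76.5° = 17.49 m/s; v_y0 = 74.90 sin 76.5° = 72.83 m/s.
Set y = v_y0 t − ½ g t² = 168: 4.905 t² − 72.83 t + 168 = 0.
t = [72.83 ± √(72.83² − 2·9.81·168)] / 9.81 = (72.83 ± 44.81) / 9.81, so t = 2.856 s or t = 11.99 s.
The first (ascending) time is 2.856 s.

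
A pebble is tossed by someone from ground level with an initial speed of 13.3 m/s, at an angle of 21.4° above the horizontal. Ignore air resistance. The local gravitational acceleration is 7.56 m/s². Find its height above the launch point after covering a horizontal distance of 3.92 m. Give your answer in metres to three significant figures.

1.16 m

Horizontal component vₓ = 13.30 cos 21.4° = 12.38 m/s; vertical v_y0 = 13.30 sin 21.4° = 4.853 m/s.
At x = 3.92 m, t = x/vₓ = 3.92/12.38 = 0.3166 s.
Height: y = v_y0 t − ½ g t² = 4.853 × 0.3166 − 3.780 × 0.3166² = 1.536 − 0.3788 = 1.157 m.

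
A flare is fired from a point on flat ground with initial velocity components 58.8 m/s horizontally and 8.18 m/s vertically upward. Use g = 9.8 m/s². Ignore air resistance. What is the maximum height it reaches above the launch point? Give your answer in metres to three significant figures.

Peak height H = v_y0² / (2g) = 66.912 / 19.60 = 3.414 m.

3.41 m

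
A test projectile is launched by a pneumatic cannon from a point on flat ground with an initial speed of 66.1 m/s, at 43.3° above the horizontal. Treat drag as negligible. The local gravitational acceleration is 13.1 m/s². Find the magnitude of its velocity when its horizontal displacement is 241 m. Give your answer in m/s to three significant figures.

52.2 m/s

Horizontal component vₓ = 66.10 cos 43.3° = 48.11 m/s; vertical v_y0 = 66.10 sin 43.3° = 45.33 m/s.
x = vₓ t ⇒ t = 241/48.11 = 5.010 s.
Vertical velocity there: v_y = v_y0 − g t = 45.33 − 13.1 × 5.010 = −20.30 m/s.
Speed: √(vₓ² + v_y²) = √(48.11² + 20.30²) = 52.21 m/s.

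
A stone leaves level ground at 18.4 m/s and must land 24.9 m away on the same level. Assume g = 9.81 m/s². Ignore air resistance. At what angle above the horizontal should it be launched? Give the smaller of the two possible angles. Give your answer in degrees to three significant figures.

23.1°

From R = (v₀²/g) sin 2θ: sin 2θ = 9.81 × 24.9 / 338.56 = 0.7215.
2θ = 46.18° or 180° − 46.18° = 133.8°, so θ = 23.09° or 66.91°.
The smaller angle is 23.09°.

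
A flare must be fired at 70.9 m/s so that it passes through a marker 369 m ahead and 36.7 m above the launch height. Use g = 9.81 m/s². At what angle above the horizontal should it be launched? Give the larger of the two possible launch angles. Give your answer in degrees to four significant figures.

Trajectory: y = x tanθ − g x² (1 + tan²θ)/(2v₀²). With x = 369, y = 36.7, v₀ = 70.9, g = 9.81:
132.9 tan²θ − 369 tanθ + (169.6) = 0.
tanθ = [369 ± √(369² − 4 × 132.9 × (169.6))] / (2 × 132.9) = (369 ± 214.6) / 265.7, giving tanθ = 0.5811 or 2.196.
θ = 30.16° or 65.52°; the larger is 65.52°.

65.52°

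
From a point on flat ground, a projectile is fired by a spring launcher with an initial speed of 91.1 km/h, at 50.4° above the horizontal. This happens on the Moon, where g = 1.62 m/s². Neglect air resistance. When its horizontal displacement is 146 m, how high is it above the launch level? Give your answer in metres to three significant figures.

110 m

Convert: 91.1 km/h = 91.1/3.6 = 25.31 m/s.
vₓ = 25.31 cos 50.4° = 16.13 m/s; v_y0 = 25.31 sin 50.4° = 19.50 m/s.
Time to reach x = 146 m: t = x/vₓ = 146/16.13 = 9.051 s.
Height: y = v_y0 t − ½ g t² = 19.50 × 9.051 − 0.8100 × 9.051² = 176.5 − 66.36 = 110.1 m.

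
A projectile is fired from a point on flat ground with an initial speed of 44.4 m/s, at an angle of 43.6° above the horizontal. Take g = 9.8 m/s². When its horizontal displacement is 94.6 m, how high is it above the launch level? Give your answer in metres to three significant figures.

47.7 m

Horizontal component vₓ = 44.40 cos 43.6° = 32.15 m/s; vertical v_y0 = 44.40 sin 43.6° = 30.62 m/s.
x = vₓ t ⇒ t = 94.6/32.15 = 2.942 s.
Height: y = v_y0 t − ½ g t² = 30.62 × 2.942 − 4.900 × 2.942² = 90.09 − 42.42 = 47.67 m.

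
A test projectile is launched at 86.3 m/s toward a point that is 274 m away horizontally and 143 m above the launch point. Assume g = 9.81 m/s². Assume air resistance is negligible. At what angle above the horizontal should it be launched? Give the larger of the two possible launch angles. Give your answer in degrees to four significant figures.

Trajectory: y = x tanθ − g x² (1 + tan²θ)/(2v₀²). With x = 274, y = 143, v₀ = 86.3, g = 9.81:
49.44 tan²θ − 274 tanθ + (192.4) = 0.
tanθ = [274 ± √(274² − 4 × 49.44 × (192.4))] / (2 × 49.44) = (274 ± 192.4) / 98.89, giving tanθ = 0.8252 or 4.716.
θ = 39.53° or 78.03°; the larger is 78.03°.

78.03°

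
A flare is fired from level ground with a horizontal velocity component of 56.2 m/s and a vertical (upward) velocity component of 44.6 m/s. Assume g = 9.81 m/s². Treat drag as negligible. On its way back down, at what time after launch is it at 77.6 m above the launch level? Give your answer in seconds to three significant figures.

Set y = v_y0 t − ½ g t² = 77.6: 4.905 t² − 44.60 t + 77.6 = 0.
Quadratic formula: t = (44.60 ± √466.65) / 9.81 = (44.60 ± 21.60) / 9.81 → t = 2.344 s or 6.748 s.
The descending-branch root is 6.748 s.

6.75 s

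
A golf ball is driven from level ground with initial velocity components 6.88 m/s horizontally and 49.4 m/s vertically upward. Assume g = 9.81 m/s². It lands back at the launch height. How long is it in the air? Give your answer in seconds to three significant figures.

Landing at launch height ⇒ T = 2 v_y0 / g = 2 × 49.40 / 9.81 = 10.07 s.

10.1 s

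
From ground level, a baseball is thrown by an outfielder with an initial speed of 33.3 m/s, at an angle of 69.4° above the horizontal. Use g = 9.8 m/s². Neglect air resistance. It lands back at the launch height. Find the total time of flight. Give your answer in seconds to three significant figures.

6.36 s

vₓ = 33.30 cos 69.4° = 11.72 m/s; v_y0 = 33.30 sin 69.4° = 31.17 m/s.
Time of flight on level ground: T = 2 v_y0 / g = 2 × 31.17 / 9.80 = 6.361 s.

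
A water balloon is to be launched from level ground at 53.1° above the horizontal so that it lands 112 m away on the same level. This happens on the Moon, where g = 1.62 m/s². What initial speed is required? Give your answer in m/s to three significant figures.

13.7 m/s

From R = (v₀² / g) sin 2θ: v₀ = √(gR / sin 2θ).
v₀ = √(1.62 × 112 / sin 106.2°) = √(181.4 / 0.9603) = √188.94 = 13.75 m/s.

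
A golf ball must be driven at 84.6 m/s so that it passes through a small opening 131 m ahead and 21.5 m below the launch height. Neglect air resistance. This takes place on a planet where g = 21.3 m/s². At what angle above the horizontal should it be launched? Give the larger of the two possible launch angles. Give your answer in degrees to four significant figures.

Trajectory: y = x tanθ − g x² (1 + tan²θ)/(2v₀²). With x = 131, y = −21.5, v₀ = 84.6, g = 21.3:
25.54 tan²θ − 131 tanθ + (4.036) = 0.
tanθ = [131 ± √(131² − 4 × 25.54 × (4.036))] / (2 × 25.54) = (131 ± 129.4) / 51.07, giving tanθ = 0.03100 or 5.099.
θ = 1.775° or 78.90°; the larger is 78.90°.

78.90°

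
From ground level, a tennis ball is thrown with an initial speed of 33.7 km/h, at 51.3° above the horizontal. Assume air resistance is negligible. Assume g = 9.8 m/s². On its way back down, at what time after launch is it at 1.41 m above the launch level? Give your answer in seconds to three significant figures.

Convert: 33.7 km/h = 33.7/3.6 = 9.361 m/s.
vₓ = 9.361 cos 51.3° = 5.853 m/s; v_y0 = 9.361 sin 51.3° = 7.306 m/s.
Require v_y0 t − ½ g t² = 1.41, i.e. 4.900 t² − 7.306 t + 1.41 = 0.
t = [7.306 ± √(7.306² − 2·9.80·1.41)] / 9.80 = (7.306 ± 5.073) / 9.80, so t = 0.2278 s or t = 1.263 s.
The descending-branch root is 1.263 s.

1.26 s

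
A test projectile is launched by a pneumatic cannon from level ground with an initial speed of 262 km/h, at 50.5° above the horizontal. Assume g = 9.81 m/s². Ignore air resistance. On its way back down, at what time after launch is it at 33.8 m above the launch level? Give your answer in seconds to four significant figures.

10.81 s

Convert: 262 km/h = 262/3.6 = 72.78 m/s.
Components: vₓ = 72.78 cos 50.5° = 46.29 m/s, v_y0 = 72.78 sin 50.5° = 56.16 m/s.
Set y = v_y0 t − ½ g t² = 33.8: 4.905 t² − 56.16 t + 33.8 = 0.
t = [56.16 ± √(56.16² − 2·9.81·33.8)] / 9.81 = (56.16 ± 49.90) / 9.81, so t = 0.6374 s or t = 10.81 s.
The descending-branch root is 10.81 s.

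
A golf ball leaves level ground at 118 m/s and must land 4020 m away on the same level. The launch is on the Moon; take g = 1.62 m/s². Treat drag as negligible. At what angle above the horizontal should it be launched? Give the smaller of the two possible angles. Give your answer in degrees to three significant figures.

13.9°

Level-ground range R = v₀² sin(2θ)/g ⇒ sin(2θ) = gR/v₀² = 1.62 × 4020 / 118² = 0.4677.
2θ = 27.89° or 180° − 27.89° = 152.1°, so θ = 13.94° or 76.06°.
The smaller angle is 13.94°.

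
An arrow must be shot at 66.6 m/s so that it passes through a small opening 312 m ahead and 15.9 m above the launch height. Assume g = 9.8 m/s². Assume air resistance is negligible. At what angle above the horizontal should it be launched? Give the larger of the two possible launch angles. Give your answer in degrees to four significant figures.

Trajectory: y = x tanθ − g x² (1 + tan²θ)/(2v₀²). With x = 312, y = 15.9, v₀ = 66.6, g = 9.80:
107.5 tan²θ − 312 tanθ + (123.4) = 0.
tanθ = [312 ± √(312² − 4 × 107.5 × (123.4))] / (2 × 107.5) = (312 ± 210.4) / 215.1, giving tanθ = 0.4726 or 2.429.
θ = 25.30° or 67.62°; the larger is 67.62°.

67.62°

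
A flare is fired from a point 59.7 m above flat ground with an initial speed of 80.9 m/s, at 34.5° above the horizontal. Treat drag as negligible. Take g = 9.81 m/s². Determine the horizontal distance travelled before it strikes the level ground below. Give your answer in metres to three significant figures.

700 m

vₓ = 80.90 cos 34.5° = 66.67 m/s; v_y0 = 80.90 sin 34.5° = 45.82 m/s.
With up positive and y = 0 at the ground: y(t) = 59.7 + (45.82) t − 4.905 t². Setting y = 0 and taking the positive root: t = [45.82 + √(45.82² + 2·9.81·59.7)] / 9.81 = (45.82 + 57.19) / 9.81 = 10.50 s.
Horizontal distance: R = vₓ t = 66.67 × 10.50 = 700.1 m.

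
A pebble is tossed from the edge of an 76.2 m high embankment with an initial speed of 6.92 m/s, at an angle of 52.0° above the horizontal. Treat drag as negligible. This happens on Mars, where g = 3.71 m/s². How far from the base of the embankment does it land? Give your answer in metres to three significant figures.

34.3 m

Components: vₓ = 6.920 cos 52.0° = 4.260 m/s, v_y0 = 6.920 sin 52.0° = 5.453 m/s.
Vertical motion (up positive, ground at y = 0): 1.855 t² − (5.453) t − 76.2 = 0, so t = (5.453 + √(5.453² + 2·3.71·76.2)) / 3.71 = (5.453 + 24.40) / 3.71 = 8.045 s.
Horizontal distance: R = vₓ t = 4.260 × 8.045 = 34.28 m.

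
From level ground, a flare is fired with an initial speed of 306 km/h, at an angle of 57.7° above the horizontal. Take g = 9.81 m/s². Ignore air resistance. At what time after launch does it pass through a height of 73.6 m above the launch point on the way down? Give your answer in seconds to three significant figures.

13.5 s

Convert: 306 km/h = 306/3.6 = 85.00 m/s.
Components: vₓ = 85.00 cos 57.7° = 45.42 m/s, v_y0 = 85.00 sin 57.7° = 71.85 m/s.
Require v_y0 t − ½ g t² = 73.6, i.e. 4.905 t² − 71.85 t + 73.6 = 0.
Quadratic formula: t = (71.85 ± √3718.0) / 9.81 = (71.85 ± 60.98) / 9.81 → t = 1.108 s or 13.54 s.
The descending-branch root is 13.54 s.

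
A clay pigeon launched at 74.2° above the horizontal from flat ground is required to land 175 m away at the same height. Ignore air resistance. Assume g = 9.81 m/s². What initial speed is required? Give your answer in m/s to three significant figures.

On level ground R = v₀² sin 2θ / g ⇒ v₀ = √(gR / sin 2θ).
v₀ = √(9.81 × 175 / sin 148.4°) = √(1717 / 0.5240) = √3276.3 = 57.24 m/s.

57.2 m/s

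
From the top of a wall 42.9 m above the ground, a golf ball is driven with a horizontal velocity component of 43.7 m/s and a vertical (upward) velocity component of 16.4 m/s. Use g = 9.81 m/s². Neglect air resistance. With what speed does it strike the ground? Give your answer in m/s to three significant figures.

55.0 m/s

With up positive and y = 0 at the ground: y(t) = 42.9 + (16.40) t − 4.905 t². Setting y = 0 and taking the positive root: t = [16.40 + √(16.40² + 2·9.81·42.9)] / 9.81 = (16.40 + 33.33) / 9.81 = 5.069 s.
Vertical velocity at impact: v_y = v_y0 − g t = 16.40 − 9.81 × 5.069 = −33.33 m/s.
Speed: |v| = √(vₓ² + v_y²) = √(43.70² + 33.33²) = 54.96 m/s.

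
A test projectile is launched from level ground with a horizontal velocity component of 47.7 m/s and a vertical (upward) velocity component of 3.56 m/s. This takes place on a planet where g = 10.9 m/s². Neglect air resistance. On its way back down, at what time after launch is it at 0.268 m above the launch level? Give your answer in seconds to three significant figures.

Height y(t) = 3.560 t − 5.450 t² = 0.268 gives 5.450 t² − 3.560 t + 0.268 = 0.
t = [3.560 ± √(3.560² − 2·10.9·0.268)] / 10.9 = (3.560 ± 2.614) / 10.9, so t = 0.08682 s or t = 0.5664 s.
The descending-branch root is 0.5664 s.

0.566 s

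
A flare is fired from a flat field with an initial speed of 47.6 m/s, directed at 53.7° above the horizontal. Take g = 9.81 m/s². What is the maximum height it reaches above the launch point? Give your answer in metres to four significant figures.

75.01 m

Resolve: vₓ = 47.60 cos 53.7° = 28.18 m/s and v_y0 = 47.60 sin 53.7° = 38.36 m/s.
Maximum height: H = v_y0² / (2g) = 38.36² / (2 × 9.81) = 75.01 m.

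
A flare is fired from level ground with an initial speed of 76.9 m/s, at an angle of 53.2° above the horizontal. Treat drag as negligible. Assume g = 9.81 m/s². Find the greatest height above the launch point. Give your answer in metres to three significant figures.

193 m

vₓ = 76.90 cos 53.2° = 46.06 m/s; v_y0 = 76.90 sin 53.2° = 61.58 m/s.
Peak height H = v_y0² / (2g) = 3791.6 / 19.62 = 193.3 m.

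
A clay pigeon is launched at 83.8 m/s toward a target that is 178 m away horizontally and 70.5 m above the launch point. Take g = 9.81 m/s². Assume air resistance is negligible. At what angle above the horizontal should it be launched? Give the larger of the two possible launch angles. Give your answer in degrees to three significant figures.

82.4°

Trajectory: y = x tanθ − g x² (1 + tan²θ)/(2v₀²). With x = 178, y = 70.5, v₀ = 83.8, g = 9.81:
22.13 tan²θ − 178 tanθ + (92.63) = 0.
tanθ = [178 ± √(178² − 4 × 22.13 × (92.63))] / (2 × 22.13) = (178 ± 153.2) / 44.26, giving tanθ = 0.5593 or 7.484.
θ = 29.22° or 82.39°; the larger is 82.39°.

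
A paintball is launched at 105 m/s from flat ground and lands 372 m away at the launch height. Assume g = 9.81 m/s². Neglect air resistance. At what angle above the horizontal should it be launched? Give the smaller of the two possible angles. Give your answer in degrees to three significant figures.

Level-ground range R = v₀² sin(2θ)/g ⇒ sin(2θ) = gR/v₀² = 9.81 × 372 / 105² = 0.3310.
2θ = 19.33° or 180° − 19.33° = 160.7°, so θ = 9.665° or 80.34°.
The smaller angle is 9.665°.

9.66°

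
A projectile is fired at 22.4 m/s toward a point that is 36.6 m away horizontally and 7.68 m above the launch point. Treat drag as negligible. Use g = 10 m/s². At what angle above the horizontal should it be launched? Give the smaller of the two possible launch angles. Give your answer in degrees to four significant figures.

Trajectory: y = x tanθ − g x² (1 + tan²θ)/(2v₀²). With x = 36.6, y = 7.68, v₀ = 22.4, g = 10.0:
13.35 tan²θ − 36.6 tanθ + (21.03) = 0.
tanθ = [36.6 ± √(36.6² − 4 × 13.35 × (21.03))] / (2 × 13.35) = (36.6 ± 14.72) / 26.70, giving tanθ = 0.8195 or 1.922.
θ = 39.33° or 62.52°; the smaller is 39.33°.

39.33°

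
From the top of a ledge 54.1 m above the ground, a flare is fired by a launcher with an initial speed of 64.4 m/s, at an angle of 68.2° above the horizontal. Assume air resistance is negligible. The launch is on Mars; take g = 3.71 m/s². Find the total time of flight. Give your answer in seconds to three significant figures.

33.1 s

Horizontal component vₓ = 64.40 cos 68.2° = 23.92 m/s; vertical v_y0 = 64.40 sin 68.2° = 59.79 m/s.
Vertical motion (up positive, ground at y = 0): 1.855 t² − (59.79) t − 54.1 = 0, so t = (59.79 + √(59.79² + 2·3.71·54.1)) / 3.71 = (59.79 + 63.06) / 3.71 = 33.11 s.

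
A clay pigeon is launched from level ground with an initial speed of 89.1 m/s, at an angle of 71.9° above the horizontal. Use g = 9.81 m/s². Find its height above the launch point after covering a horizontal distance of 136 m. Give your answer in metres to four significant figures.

Components: vₓ = 89.10 cos 71.9° = 27.68 m/s, v_y0 = 89.10 sin 71.9° = 84.69 m/s.
Time to reach x = 136 m: t = x/vₓ = 136/27.68 = 4.913 s.
Height: y = v_y0 t − ½ g t² = 84.69 × 4.913 − 4.905 × 4.913² = 416.1 − 118.4 = 297.7 m.

297.7 m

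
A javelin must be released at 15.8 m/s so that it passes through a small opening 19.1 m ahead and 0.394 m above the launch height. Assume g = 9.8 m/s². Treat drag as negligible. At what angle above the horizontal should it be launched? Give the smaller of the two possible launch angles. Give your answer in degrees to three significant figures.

25.8°

Trajectory: y = x tanθ − g x² (1 + tan²θ)/(2v₀²). With x = 19.1, y = 0.394, v₀ = 15.8, g = 9.80:
7.161 tan²θ − 19.1 tanθ + (7.555) = 0.
tanθ = [19.1 ± √(19.1² − 4 × 7.161 × (7.555))] / (2 × 7.161) = (19.1 ± 12.18) / 14.32, giving tanθ = 0.4830 or 2.184.
θ = 25.78° or 65.40°; the smaller is 25.78°.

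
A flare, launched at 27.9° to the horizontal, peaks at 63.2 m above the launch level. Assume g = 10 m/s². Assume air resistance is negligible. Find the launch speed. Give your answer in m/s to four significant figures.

75.98 m/s

At the peak v_y = 0, so v_y0 = √(2gH) = √(2 × 10.0 × 63.2) = 35.55 m/s.
v_y0 = v₀ sin θ ⇒ v₀ = 35.55 / sin 27.9° = 75.98 m/s.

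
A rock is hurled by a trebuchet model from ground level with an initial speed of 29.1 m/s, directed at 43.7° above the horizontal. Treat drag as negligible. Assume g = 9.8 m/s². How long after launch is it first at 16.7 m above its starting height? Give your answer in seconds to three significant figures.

1.16 s

vₓ = 29.10 cos 43.7° = 21.04 m/s; v_y0 = 29.10 sin 43.7° = 20.10 m/s.
Height y(t) = 20.10 t − 4.900 t² = 16.7 gives 4.900 t² − 20.10 t + 16.7 = 0.
Quadratic formula: t = (20.10 ± √76.878) / 9.80 = (20.10 ± 8.768) / 9.80 → t = 1.157 s or 2.946 s.
The first (ascending) time is 1.157 s.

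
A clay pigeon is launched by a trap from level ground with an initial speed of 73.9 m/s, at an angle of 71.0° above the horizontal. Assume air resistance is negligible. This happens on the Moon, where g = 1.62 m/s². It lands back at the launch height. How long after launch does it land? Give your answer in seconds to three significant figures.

86.3 s

Components: vₓ = 73.90 cos 71.0° = 24.06 m/s, v_y0 = 73.90 sin 71.0° = 69.87 m/s.
It returns to y = 0 when t = 2 v_y0 / g = 2(69.87)/1.62 = 86.26 s.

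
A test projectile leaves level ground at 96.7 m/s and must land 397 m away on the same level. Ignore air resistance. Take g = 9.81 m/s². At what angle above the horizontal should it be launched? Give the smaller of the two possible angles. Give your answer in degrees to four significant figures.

From R = (v₀²/g) sin 2θ: sin 2θ = 9.81 × 397 / 9350.9 = 0.4165.
2θ = 24.61° or 180° − 24.61° = 155.4°, so θ = 12.31° or 77.69°.
The smaller angle is 12.31°.

12.31°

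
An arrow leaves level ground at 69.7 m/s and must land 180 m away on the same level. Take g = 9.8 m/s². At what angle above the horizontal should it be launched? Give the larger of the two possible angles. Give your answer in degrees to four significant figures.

79.35°

Level-ground range R = v₀² sin(2θ)/g ⇒ sin(2θ) = gR/v₀² = 9.80 × 180 / 69.7² = 0.3631.
2θ = 21.29° or 180° − 21.29° = 158.7°, so θ = 10.65° or 79.35°.
The larger angle is 79.35°.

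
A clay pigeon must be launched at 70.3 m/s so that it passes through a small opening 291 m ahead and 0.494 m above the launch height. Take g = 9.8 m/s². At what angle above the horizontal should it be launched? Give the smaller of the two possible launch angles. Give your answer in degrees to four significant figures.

17.73°

Trajectory: y = x tanθ − g x² (1 + tan²θ)/(2v₀²). With x = 291, y = 0.494, v₀ = 70.3, g = 9.80:
83.96 tan²θ − 291 tanθ + (84.45) = 0.
tanθ = [291 ± √(291² − 4 × 83.96 × (84.45))] / (2 × 83.96) = (291 ± 237.3) / 167.9, giving tanθ = 0.3197 or 3.146.
θ = 17.73° or 72.37°; the smaller is 17.73°.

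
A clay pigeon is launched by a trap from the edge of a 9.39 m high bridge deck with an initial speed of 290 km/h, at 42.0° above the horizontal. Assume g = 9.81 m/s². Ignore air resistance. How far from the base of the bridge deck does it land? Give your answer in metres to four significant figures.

668.1 m

Convert: 290 km/h = 290/3.6 = 80.56 m/s.
Horizontal component vₓ = 80.56 cos 42.0° = 59.86 m/s; vertical v_y0 = 80.56 sin 42.0° = 53.90 m/s.
The projectile lands when y = 9.39 + (53.90) t − ½·9.81·t² = 0. Positive root: t = (53.90 + √(53.90² + 2·9.81·9.39)) / 9.81 = (53.90 + 55.58) / 9.81 = 11.16 s.
Horizontal distance: R = vₓ t = 59.86 × 11.16 = 668.1 m.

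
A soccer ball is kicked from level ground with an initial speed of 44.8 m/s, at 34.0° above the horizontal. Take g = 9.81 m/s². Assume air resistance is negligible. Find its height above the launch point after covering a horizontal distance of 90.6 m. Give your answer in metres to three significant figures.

Horizontal component vₓ = 44.80 cos 34.0° = 37.14 m/s; vertical v_y0 = 44.80 sin 34.0° = 25.05 m/s.
Time to reach x = 90.6 m: t = x/vₓ = 90.6/37.14 = 2.439 s.
Height: y = v_y0 t − ½ g t² = 25.05 × 2.439 − 4.905 × 2.439² = 61.11 − 29.19 = 31.92 m.

31.9 m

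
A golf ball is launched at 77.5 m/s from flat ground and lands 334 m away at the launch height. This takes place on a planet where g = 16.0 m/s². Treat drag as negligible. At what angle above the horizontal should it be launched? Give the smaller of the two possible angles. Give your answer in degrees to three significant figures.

R = v₀² sin 2θ / g gives sin 2θ = gR/v₀² = 16.0·334/77.5² = 0.8897.
2θ = 62.84° or 180° − 62.84° = 117.2°, so θ = 31.42° or 58.58°.
The smaller angle is 31.42°.

31.4°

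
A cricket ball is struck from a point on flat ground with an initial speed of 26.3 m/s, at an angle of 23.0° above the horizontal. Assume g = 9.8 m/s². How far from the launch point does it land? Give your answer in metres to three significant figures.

50.8 m

Components: vₓ = 26.30 cos 23.0° = 24.21 m/s, v_y0 = 26.30 sin 23.0° = 10.28 m/s.
Flight time T = 2 v_y0 / g = 2.097 s.
Range: R = vₓ T = 24.21 × 2.097 = 50.77 m.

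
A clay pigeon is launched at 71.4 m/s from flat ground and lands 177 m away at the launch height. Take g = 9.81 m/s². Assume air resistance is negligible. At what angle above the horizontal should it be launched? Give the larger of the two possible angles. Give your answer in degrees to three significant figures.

R = v₀² sin 2θ / g gives sin 2θ = gR/v₀² = 9.81·177/71.4² = 0.3406.
2θ = 19.91° or 180° − 19.91° = 160.1°, so θ = 9.957° or 80.04°.
The larger angle is 80.04°.

80.0°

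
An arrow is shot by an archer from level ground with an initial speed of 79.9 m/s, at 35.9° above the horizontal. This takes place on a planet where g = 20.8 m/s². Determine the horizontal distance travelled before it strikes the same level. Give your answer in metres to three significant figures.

292 m

Resolve: vₓ = 79.90 cos 35.9° = 64.72 m/s and v_y0 = 79.90 sin 35.9° = 46.85 m/s.
Time aloft: T = 2 v_y0 / g = 2 × 46.85 / 20.8 = 4.505 s.
Horizontal distance R = vₓ T = 64.72 × 4.505 = 291.6 m.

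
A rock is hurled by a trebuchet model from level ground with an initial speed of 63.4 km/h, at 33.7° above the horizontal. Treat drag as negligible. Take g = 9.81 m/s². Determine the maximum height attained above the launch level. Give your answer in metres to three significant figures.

Convert: 63.4 km/h = 63.4/3.6 = 17.61 m/s.
Horizontal component vₓ = 17.61 cos 33.7° = 14.65 m/s; vertical v_y0 = 17.61 sin 33.7° = 9.771 m/s.
Maximum height: H = v_y0² / (2g) = 9.771² / (2 × 9.81) = 4.867 m.

4.87 m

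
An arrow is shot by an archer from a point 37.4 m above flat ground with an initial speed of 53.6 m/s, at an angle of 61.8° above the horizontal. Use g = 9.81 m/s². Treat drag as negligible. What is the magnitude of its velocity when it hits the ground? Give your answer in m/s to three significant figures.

vₓ = 53.60 cos 61.8° = 25.33 m/s; v_y0 = 53.60 sin 61.8° = 47.24 m/s.
Vertical motion (up positive, ground at y = 0): 4.905 t² − (47.24) t − 37.4 = 0, so t = (47.24 + √(47.24² + 2·9.81·37.4)) / 9.81 = (47.24 + 54.45) / 9.81 = 10.37 s.
Vertical velocity at impact: v_y = v_y0 − g t = 47.24 − 9.81 × 10.37 = −54.45 m/s.
Speed: |v| = √(vₓ² + v_y²) = √(25.33² + 54.45²) = 60.06 m/s.

60.1 m/s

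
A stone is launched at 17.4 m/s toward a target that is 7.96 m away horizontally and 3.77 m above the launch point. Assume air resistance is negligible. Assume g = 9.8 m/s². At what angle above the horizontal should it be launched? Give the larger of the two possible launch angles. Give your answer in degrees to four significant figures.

81.99°

Trajectory: y = x tanθ − g x² (1 + tan²θ)/(2v₀²). With x = 7.96, y = 3.77, v₀ = 17.4, g = 9.80:
1.025 tan²θ − 7.96 tanθ + (4.795) = 0.
tanθ = [7.96 ± √(7.96² − 4 × 1.025 × (4.795))] / (2 × 1.025) = (7.96 ± 6.610) / 2.051, giving tanθ = 0.6583 or 7.104.
θ = 33.36° or 81.99°; the larger is 81.99°.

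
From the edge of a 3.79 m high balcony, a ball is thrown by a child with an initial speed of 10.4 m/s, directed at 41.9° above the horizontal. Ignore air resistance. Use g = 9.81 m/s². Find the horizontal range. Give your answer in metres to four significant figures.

14.22 m

Horizontal component vₓ = 10.40 cos 41.9° = 7.741 m/s; vertical v_y0 = 10.40 sin 41.9° = 6.945 m/s.
The projectile lands when y = 3.79 + (6.945) t − ½·9.81·t² = 0. Positive root: t = (6.945 + √(6.945² + 2·9.81·3.79)) / 9.81 = (6.945 + 11.07) / 9.81 = 1.837 s.
Horizontal distance: R = vₓ t = 7.741 × 1.837 = 14.22 m.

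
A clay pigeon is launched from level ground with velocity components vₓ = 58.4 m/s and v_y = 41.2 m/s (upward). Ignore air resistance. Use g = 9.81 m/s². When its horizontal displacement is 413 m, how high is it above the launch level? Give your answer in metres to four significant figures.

x = vₓ t ⇒ t = 413/58.40 = 7.072 s.
Height: y = v_y0 t − ½ g t² = 41.20 × 7.072 − 4.905 × 7.072² = 291.4 − 245.3 = 46.05 m.

46.05 m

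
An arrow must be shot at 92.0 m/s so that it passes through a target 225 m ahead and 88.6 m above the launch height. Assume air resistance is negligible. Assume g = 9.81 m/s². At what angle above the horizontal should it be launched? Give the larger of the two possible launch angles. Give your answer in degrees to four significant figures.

81.99°

Trajectory: y = x tanθ − g x² (1 + tan²θ)/(2v₀²). With x = 225, y = 88.6, v₀ = 92.0, g = 9.81:
29.34 tan²θ − 225 tanθ + (117.9) = 0.
tanθ = [225 ± √(225² − 4 × 29.34 × (117.9))] / (2 × 29.34) = (225 ± 191.8) / 58.68, giving tanθ = 0.5659 or 7.103.
θ = 29.51° or 81.99°; the larger is 81.99°.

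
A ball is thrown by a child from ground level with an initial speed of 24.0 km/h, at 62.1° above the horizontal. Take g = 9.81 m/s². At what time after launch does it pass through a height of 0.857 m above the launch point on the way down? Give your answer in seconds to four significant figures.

Convert: 24.0 km/h = 24.0/3.6 = 6.667 m/s.
vₓ = 6.667 cos 62.1° = 3.120 m/s; v_y0 = 6.667 sin 62.1° = 5.892 m/s.
Require v_y0 t − ½ g t² = 0.857, i.e. 4.905 t² − 5.892 t + 0.857 = 0.
t = [5.892 ± √(5.892² − 2·9.81·0.857)] / 9.81 = (5.892 ± 4.231) / 9.81, so t = 0.1693 s or t = 1.032 s.
The descending-branch root is 1.032 s.

1.032 s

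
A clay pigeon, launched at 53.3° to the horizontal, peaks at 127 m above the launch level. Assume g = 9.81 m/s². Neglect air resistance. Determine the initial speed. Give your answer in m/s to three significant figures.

62.3 m/s

At the peak v_y = 0, so v_y0 = √(2gH) = √(2 × 9.81 × 127) = 49.92 m/s.
v_y0 = v₀ sin θ ⇒ v₀ = 49.92 / sin 53.3° = 62.26 m/s.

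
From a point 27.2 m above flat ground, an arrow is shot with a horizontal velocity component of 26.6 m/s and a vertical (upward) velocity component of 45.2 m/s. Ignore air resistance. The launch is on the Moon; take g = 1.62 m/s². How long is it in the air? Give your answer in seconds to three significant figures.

56.4 s

The projectile lands when y = 27.2 + (45.20) t − ½·1.62·t² = 0. Positive root: t = (45.20 + √(45.20² + 2·1.62·27.2)) / 1.62 = (45.20 + 46.16) / 1.62 = 56.40 s.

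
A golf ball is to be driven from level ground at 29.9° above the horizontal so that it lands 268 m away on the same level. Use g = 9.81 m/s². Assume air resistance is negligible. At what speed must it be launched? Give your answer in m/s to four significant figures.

55.15 m/s

From R = (v₀² / g) sin 2θ: v₀ = √(gR / sin 2θ).
v₀ = √(9.81 × 268 / sin 59.80°) = √(2629 / 0.8643) = √3041.9 = 55.15 m/s.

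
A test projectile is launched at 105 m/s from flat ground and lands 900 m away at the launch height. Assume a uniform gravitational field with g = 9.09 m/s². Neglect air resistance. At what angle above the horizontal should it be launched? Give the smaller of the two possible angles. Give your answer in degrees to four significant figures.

23.95°

R = v₀² sin 2θ / g gives sin 2θ = gR/v₀² = 9.09·900/105² = 0.7420.
2θ = 47.91° or 180° − 47.91° = 132.1°, so θ = 23.95° or 66.05°.
The smaller angle is 23.95°.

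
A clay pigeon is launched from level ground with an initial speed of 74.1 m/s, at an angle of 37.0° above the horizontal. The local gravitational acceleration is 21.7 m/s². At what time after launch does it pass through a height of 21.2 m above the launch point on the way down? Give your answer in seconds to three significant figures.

3.56 s

Horizontal component vₓ = 74.10 cos 37.0° = 59.18 m/s; vertical v_y0 = 74.10 sin 37.0° = 44.59 m/s.
Set y = v_y0 t − ½ g t² = 21.2: 10.85 t² − 44.59 t + 21.2 = 0.
Quadratic formula: t = (44.59 ± √1068.6) / 21.7 = (44.59 ± 32.69) / 21.7 → t = 0.5486 s or 3.561 s.
The descending-branch root is 3.561 s.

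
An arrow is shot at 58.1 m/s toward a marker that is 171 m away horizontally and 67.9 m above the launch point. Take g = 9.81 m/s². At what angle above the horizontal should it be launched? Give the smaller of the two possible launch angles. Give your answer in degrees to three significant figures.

38.9°

Trajectory: y = x tanθ − g x² (1 + tan²θ)/(2v₀²). With x = 171, y = 67.9, v₀ = 58.1, g = 9.81:
42.49 tan²θ − 171 tanθ + (110.4) = 0.
tanθ = [171 ± √(171² − 4 × 42.49 × (110.4))] / (2 × 42.49) = (171 ± 102.4) / 84.98, giving tanθ = 0.8076 or 3.217.
θ = 38.92° or 72.73°; the smaller is 38.92°.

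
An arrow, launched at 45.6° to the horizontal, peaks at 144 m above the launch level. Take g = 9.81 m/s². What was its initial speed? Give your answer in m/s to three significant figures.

At the peak v_y = 0, so v_y0 = √(2gH) = √(2 × 9.81 × 144) = 53.15 m/s.
v_y0 = v₀ sin θ ⇒ v₀ = 53.15 / sin 45.6° = 74.40 m/s.

74.4 m/s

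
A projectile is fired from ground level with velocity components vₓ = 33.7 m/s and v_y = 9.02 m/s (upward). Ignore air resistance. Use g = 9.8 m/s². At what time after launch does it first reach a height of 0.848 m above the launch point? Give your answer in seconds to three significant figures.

0.0994 s

Height y(t) = 9.020 t − 4.900 t² = 0.848 gives 4.900 t² − 9.020 t + 0.848 = 0.
Quadratic formula: t = (9.020 ± √64.740) / 9.80 = (9.020 ± 8.046) / 9.80 → t = 0.09938 s or 1.741 s.
The first (ascending) time is 0.09938 s.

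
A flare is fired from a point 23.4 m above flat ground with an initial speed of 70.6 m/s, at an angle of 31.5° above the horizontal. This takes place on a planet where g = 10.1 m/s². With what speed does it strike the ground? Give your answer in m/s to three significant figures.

73.9 m/s

vₓ = 70.60 cos 31.5° = 60.20 m/s; v_y0 = 70.60 sin 31.5° = 36.89 m/s.
With up positive and y = 0 at the ground: y(t) = 23.4 + (36.89) t − 5.050 t². Setting y = 0 and taking the positive root: t = [36.89 + √(36.89² + 2·10.1·23.4)] / 10.1 = (36.89 + 42.82) / 10.1 = 7.892 s.
Vertical velocity at impact: v_y = v_y0 − g t = 36.89 − 10.1 × 7.892 = −42.82 m/s.
Speed: |v| = √(vₓ² + v_y²) = √(60.20² + 42.82²) = 73.87 m/s.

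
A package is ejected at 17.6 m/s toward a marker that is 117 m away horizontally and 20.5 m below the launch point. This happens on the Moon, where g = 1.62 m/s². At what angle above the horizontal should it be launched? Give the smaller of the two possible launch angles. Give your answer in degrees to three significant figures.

Trajectory: y = x tanθ − g x² (1 + tan²θ)/(2v₀²). With x = 117, y = −20.5, v₀ = 17.6, g = 1.62:
35.80 tan²θ − 117 tanθ + (15.30) = 0.
tanθ = [117 ± √(117² − 4 × 35.80 × (15.30))] / (2 × 35.80) = (117 ± 107.2) / 71.59, giving tanθ = 0.1364 or 3.132.
θ = 7.769° or 72.29°; the smaller is 7.769°.

7.77°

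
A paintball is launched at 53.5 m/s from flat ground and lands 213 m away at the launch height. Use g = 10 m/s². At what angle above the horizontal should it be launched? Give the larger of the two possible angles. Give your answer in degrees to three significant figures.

66.0°

Level-ground range R = v₀² sin(2θ)/g ⇒ sin(2θ) = gR/v₀² = 10.0 × 213 / 53.5² = 0.7442.
2θ = 48.09° or 180° − 48.09° = 131.9°, so θ = 24.04° or 65.96°.
The larger angle is 65.96°.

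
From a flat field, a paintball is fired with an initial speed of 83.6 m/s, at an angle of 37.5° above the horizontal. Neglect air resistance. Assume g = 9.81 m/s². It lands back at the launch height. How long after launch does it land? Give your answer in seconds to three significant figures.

Horizontal component vₓ = 83.60 cos 37.5° = 66.32 m/s; vertical v_y0 = 83.60 sin 37.5° = 50.89 m/s.
It returns to y = 0 when t = 2 v_y0 / g = 2(50.89)/9.81 = 10.38 s.

10.4 s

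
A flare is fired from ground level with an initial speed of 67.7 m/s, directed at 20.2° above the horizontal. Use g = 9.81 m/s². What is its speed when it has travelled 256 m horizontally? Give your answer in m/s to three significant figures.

Components: vₓ = 67.70 cos 20.2° = 63.54 m/s, v_y0 = 67.70 sin 20.2° = 23.38 m/s.
x = vₓ t ⇒ t = 256/63.54 = 4.029 s.
Vertical velocity there: v_y = v_y0 − g t = 23.38 − 9.81 × 4.029 = −16.15 m/s.
Speed: √(vₓ² + v_y²) = √(63.54² + 16.15²) = 65.56 m/s.

65.6 m/s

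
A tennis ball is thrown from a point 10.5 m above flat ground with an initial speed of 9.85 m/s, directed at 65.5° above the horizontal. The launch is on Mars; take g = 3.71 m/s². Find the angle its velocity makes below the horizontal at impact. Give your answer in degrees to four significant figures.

72.01°

Components: vₓ = 9.850 cos 65.5° = 4.085 m/s, v_y0 = 9.850 sin 65.5° = 8.963 m/s.
With up positive and y = 0 at the ground: y(t) = 10.5 + (8.963) t − 1.855 t². Setting y = 0 and taking the positive root: t = [8.963 + √(8.963² + 2·3.71·10.5)] / 3.71 = (8.963 + 12.58) / 3.71 = 5.807 s.
At impact: v_y = v_y0 − g t = −12.58 m/s; vₓ = 4.085 m/s.
Angle below horizontal: arctan(|v_y|/vₓ) = arctan(12.58/4.085) = 72.01°.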